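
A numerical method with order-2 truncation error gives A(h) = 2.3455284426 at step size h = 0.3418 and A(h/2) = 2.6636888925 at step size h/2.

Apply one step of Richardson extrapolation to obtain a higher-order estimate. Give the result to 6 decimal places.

With r = 2 the leading error scales as h^2, so the weight is 2^2 = 4.
Numerator 4*A(h/2) − A(h) = 4*2.6636888925 − 2.3455284426 = 8.3092271274
Denominator 4 − 1 = 3.
R = 8.3092271274/3 = 2.7697423758
Shift from A(h/2): +0.1060534833.

2.769742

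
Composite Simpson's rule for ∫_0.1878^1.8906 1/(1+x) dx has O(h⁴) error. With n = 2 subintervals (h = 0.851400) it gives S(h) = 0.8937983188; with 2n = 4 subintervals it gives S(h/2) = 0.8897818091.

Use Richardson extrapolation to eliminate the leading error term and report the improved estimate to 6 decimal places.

0.889514

Order 4 gives 2^r = 16 and 2^r − 1 = 15.
Top: 16(0.8897818091) − (0.8937983188) = 13.3427106268
Denominator 16 − 1 = 15.
(16 × 0.8897818091 − 0.8937983188)/(16 − 1) = 0.8895140418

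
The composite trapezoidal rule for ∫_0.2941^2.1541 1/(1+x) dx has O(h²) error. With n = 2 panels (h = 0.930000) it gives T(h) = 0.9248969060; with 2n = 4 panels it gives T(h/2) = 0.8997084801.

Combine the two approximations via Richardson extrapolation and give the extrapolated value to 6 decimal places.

Order 2 gives 2^r = 4 and 2^r − 1 = 3.
2^2 × A(h/2) = 3.5988339204; minus A(h) gives 2.6739370144.
Divide by 2^2 − 1 = 3.
Extrapolated: 2.6739370144 / 3 = 0.8913123381
Correction |R − A(h/2)| = 8.396e-03; gap |A(h/2) − A(h)| = 2.519e-02.

0.891312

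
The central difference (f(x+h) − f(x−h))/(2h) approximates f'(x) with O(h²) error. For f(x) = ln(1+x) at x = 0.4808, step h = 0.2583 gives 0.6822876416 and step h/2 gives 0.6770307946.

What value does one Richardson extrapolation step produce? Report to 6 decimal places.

Method order is 2; weight 2^2 = 4.
Weighted: 2.7081231784 − 0.6822876416 = 2.0258355368
(4*0.6770307946 − 0.6822876416)/(4 − 1) = 0.6752785123

0.675279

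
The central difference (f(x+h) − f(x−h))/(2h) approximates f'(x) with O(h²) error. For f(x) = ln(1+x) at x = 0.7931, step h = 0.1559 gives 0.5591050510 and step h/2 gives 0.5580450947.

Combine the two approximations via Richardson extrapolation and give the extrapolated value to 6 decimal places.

Error is O(h^2); halving h shrinks it by 2^2 = 4.
4 × 0.5580450947 − 0.5591050510 = 1.6730753278
Divide by 2^2 − 1 = 3.
Result: 0.5576917759

0.557692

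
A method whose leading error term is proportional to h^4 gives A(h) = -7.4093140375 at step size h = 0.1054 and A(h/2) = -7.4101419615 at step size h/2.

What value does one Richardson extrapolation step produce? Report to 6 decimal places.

-7.410197

Method order is 4; weight 2^4 = 16.
16 × (-7.4101419615) − (-7.4093140375) = -111.1529573465
Denominator 16 − 1 = 15.
So the Richardson estimate is -7.4101971564.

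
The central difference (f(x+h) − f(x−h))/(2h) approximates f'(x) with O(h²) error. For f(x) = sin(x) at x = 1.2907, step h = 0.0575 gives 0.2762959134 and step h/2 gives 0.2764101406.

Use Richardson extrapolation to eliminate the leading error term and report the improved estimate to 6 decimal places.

Error is O(h^2); halving h shrinks it by 2^2 = 4.
4·0.2764101406 = 1.1056405624; subtract 0.2762959134 → 0.8293446490
0.8293446490 ÷ 3 = 0.2764482163

0.276448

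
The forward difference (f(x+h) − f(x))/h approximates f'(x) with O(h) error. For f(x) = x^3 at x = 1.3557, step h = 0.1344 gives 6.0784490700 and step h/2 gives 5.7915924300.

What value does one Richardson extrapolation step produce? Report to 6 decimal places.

5.504736

With r = 1 the leading error scales as h^1, so the weight is 2^1 = 2.
2·5.7915924300 = 11.5831848600; 11.5831848600 − 6.0784490700 = 5.5047357900
Divide by 2^1 − 1 = 1.
So the Richardson estimate is 5.5047357900.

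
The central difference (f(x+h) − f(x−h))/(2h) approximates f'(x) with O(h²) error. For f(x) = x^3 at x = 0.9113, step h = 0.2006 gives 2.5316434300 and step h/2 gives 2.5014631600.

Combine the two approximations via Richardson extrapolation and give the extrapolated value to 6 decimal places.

Order 2 gives 2^r = 4 and 2^r − 1 = 3.
Difference of the inputs: 2.5014631600 − 2.5316434300 = -0.0301802700
Correction (A(h/2) − A(h))/(4 − 1) = (-0.0301802700)/3 = -0.0100600900
R = 2.5014631600 − 0.0100600900 = 2.4914030700
Correction |R − A(h/2)| = 1.006e-02; gap |A(h/2) − A(h)| = 3.018e-02.

2.491403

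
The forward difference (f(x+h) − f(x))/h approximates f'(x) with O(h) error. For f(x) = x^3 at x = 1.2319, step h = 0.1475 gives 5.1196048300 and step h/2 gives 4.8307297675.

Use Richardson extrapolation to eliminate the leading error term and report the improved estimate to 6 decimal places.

4.541855

r = 1, so 2^r = 2.
Difference of the inputs: 4.8307297675 − 5.1196048300 = -0.2888750625
Divide by 2^1 − 1 = 1: (-0.2888750625)/1 = -0.2888750625
R = A(h/2) + (A(h/2) − A(h))/1 = 4.8307297675 − 0.2888750625 = 4.5418547050
Gap between inputs: 2.889e-01; correction applied: −0.2888750625.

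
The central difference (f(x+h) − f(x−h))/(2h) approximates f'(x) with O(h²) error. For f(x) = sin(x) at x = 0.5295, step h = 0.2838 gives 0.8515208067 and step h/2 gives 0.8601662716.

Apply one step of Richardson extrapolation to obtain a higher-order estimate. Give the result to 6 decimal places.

With r = 2 the leading error scales as h^2, so the weight is 2^2 = 4.
Weighted: 3.4406650864 − 0.8515208067 = 2.5891442797
(4×0.8601662716 − 0.8515208067)/(4 − 1) = 0.8630480932
Gap between inputs: 8.645e-03; correction applied: +0.0028818216.

0.863048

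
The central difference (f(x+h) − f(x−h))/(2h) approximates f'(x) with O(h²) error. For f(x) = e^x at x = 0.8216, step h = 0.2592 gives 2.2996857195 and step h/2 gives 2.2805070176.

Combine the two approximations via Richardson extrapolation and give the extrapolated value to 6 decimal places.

2.274114

With r = 2 the leading error scales as h^2, so the weight is 2^2 = 4.
4 × 2.2805070176 = 9.1220280704; 9.1220280704 − 2.2996857195 = 6.8223423509
Denominator 4 − 1 = 3.
Extrapolated: 6.8223423509 / 3 = 2.2741141170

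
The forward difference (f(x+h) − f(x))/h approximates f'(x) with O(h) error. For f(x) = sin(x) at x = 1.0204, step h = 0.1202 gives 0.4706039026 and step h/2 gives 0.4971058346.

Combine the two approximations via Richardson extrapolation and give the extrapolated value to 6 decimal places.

Error is O(h^1); halving h shrinks it by 2^1 = 2.
2 × 0.4971058346 = 0.9942116692; subtract 0.4706039026 → 0.5236077666
R = 0.5236077666/1 = 0.5236077666

0.523608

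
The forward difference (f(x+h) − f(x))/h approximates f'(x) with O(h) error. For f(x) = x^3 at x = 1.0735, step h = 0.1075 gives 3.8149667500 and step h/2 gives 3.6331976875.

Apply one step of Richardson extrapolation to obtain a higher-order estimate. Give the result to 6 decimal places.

Method order is 1; weight 2^1 = 2.
Top: 2(3.6331976875) − (3.8149667500) = 3.4514286250
Denominator 2 − 1 = 1.
So the Richardson estimate is 3.4514286250.

3.451429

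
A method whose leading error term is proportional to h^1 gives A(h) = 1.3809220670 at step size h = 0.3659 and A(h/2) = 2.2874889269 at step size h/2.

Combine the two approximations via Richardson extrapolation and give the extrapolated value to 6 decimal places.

3.194056

Leading term ∝ h^1; use weight 2 = 2^1.
Top: 2(2.2874889269) − (1.3809220670) = 3.1940557868
Denominator 2 − 1 = 1.
Extrapolated: 3.1940557868 / 1 = 3.1940557868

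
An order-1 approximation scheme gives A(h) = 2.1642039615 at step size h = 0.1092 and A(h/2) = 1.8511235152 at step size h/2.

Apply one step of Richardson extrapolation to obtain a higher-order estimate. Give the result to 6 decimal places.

r = 1, so 2^r = 2.
Numerator 2×A(h/2) − A(h) = 2×1.8511235152 − 2.1642039615 = 1.5380430689
Denominator 2 − 1 = 1.
R = 1.5380430689/1 = 1.5380430689
Gap between inputs: 3.131e-01; correction applied: −0.3130804463.

1.538043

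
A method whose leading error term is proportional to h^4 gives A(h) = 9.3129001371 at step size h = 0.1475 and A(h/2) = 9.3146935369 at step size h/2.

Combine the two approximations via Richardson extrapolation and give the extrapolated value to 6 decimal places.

Method order is 4; weight 2^4 = 16.
16*9.3146935369 = 149.0350965904; subtract 9.3129001371 → 139.7221964533
Denominator 16 − 1 = 15.
Extrapolated: 139.7221964533 / 15 = 9.3148130969

9.314813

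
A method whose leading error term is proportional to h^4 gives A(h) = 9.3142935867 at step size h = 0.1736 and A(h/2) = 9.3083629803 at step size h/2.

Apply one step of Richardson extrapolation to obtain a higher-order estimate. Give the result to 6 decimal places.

9.307968

r = 4: numerator weight 16, denominator 15.
2^4 × A(h/2) = 148.9338076848; minus A(h) gives 139.6195140981.
Divide by 2^4 − 1 = 15.
R = 139.6195140981/15 = 9.3079676065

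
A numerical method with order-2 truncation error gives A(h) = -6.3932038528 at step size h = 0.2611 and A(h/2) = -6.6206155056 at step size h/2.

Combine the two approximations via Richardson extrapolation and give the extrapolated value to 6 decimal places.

Method order is 2; weight 2^2 = 4.
4 × (-6.6206155056) − (-6.3932038528) = -20.0892581696
R = (-20.0892581696)/3 = -6.6964193899

-6.696419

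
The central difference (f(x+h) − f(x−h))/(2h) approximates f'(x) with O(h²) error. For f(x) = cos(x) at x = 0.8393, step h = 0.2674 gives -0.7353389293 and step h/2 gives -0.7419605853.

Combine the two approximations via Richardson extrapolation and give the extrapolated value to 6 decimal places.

-0.744168

Order 2 gives 2^r = 4 and 2^r − 1 = 3.
2^2 × A(h/2) = -2.9678423412; minus A(h) gives -2.2325034119.
R = (-2.2325034119)/3 = -0.7441678040
Gap between inputs: 6.622e-03; correction applied: −0.0022072187.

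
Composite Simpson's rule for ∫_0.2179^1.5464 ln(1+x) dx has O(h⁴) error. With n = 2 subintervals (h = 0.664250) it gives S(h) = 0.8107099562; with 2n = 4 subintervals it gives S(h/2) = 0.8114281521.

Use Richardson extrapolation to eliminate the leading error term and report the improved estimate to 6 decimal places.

0.811476

r = 4: numerator weight 16, denominator 15.
Numerator 16·A(h/2) − A(h) = 16·0.8114281521 − 0.8107099562 = 12.1721404774
Denominator 16 − 1 = 15.
(16·0.8114281521 − 0.8107099562)/(16 − 1) = 0.8114760318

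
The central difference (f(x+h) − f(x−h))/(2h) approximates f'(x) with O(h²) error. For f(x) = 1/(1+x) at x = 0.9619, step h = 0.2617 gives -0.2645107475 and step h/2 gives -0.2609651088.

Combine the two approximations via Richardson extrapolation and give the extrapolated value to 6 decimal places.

-0.259783

Error is O(h^2); halving h shrinks it by 2^2 = 4.
Numerator 4*A(h/2) − A(h) = 4*(-0.2609651088) − (-0.2645107475) = -0.7793496877
(4*(-0.2609651088) − (-0.2645107475))/(4 − 1) = -0.2597832292
Gap between inputs: 3.546e-03; correction applied: +0.0011818796.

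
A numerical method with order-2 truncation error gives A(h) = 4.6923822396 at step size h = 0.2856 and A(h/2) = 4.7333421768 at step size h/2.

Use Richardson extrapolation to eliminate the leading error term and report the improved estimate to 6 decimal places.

Method order is 2; weight 2^2 = 4.
Weighted: 18.9333687072 − 4.6923822396 = 14.2409864676
(4×4.7333421768 − 4.6923822396)/(4 − 1) = 4.7469954892
Gap between inputs: 4.096e-02; correction applied: +0.0136533124.

4.746995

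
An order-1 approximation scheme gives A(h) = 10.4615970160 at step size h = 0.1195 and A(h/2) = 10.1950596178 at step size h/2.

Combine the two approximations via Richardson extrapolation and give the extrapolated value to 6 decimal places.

Method order is 1; weight 2^1 = 2.
A(h/2) − A(h) = 10.1950596178 − 10.4615970160 = -0.2665373982
Divide by 2^1 − 1 = 1: (-0.2665373982)/1 = -0.2665373982
R = 10.1950596178 − 0.2665373982 = 9.9285222196

9.928522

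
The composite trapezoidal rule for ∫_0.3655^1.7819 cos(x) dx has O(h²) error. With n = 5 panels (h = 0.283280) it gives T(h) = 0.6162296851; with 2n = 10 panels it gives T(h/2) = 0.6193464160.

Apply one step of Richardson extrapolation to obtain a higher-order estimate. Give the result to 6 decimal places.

With r = 2 the leading error scales as h^2, so the weight is 2^2 = 4.
Top: 4(0.6193464160) − (0.6162296851) = 1.8611559789
Divide by 2^2 − 1 = 3.
Result: 0.6203853263
Correction |R − A(h/2)| = 1.039e-03; gap |A(h/2) − A(h)| = 3.117e-03.

0.620385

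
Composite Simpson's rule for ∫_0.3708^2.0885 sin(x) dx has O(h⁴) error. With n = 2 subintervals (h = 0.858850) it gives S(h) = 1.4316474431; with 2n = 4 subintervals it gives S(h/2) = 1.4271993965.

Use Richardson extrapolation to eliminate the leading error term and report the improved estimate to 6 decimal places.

1.426903

r = 4, so 2^r = 16.
Numerator 16×A(h/2) − A(h) = 16×1.4271993965 − 1.4316474431 = 21.4035429009
R = 21.4035429009/15 = 1.4269028601
Correction |R − A(h/2)| = 2.965e-04; gap |A(h/2) − A(h)| = 4.448e-03.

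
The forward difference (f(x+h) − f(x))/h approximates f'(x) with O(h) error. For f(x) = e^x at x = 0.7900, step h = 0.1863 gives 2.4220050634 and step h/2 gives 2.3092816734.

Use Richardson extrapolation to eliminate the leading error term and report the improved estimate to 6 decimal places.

2.196558

With r = 1 the leading error scales as h^1, so the weight is 2^1 = 2.
2^1*A(h/2) = 4.6185633468; minus A(h) gives 2.1965582834.
Divide by 2^1 − 1 = 1.
Extrapolated: 2.1965582834 / 1 = 2.1965582834
Gap between inputs: 1.127e-01; correction applied: −0.1127233900.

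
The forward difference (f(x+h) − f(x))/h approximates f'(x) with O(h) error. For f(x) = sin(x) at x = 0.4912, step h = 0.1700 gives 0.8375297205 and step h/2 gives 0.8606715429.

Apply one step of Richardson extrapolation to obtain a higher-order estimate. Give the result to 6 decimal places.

0.883813

Leading term ∝ h^1; use weight 2 = 2^1.
2×0.8606715429 = 1.7213430858; 1.7213430858 − 0.8375297205 = 0.8838133653
R = 0.8838133653/1 = 0.8838133653
Shift from A(h/2): +0.0231418224.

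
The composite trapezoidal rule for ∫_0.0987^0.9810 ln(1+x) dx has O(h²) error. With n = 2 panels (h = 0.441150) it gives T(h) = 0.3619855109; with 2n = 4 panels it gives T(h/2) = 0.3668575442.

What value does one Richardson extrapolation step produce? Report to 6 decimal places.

0.368482

Order 2 gives 2^r = 4 and 2^r − 1 = 3.
2^2×A(h/2) = 1.4674301768; minus A(h) gives 1.1054446659.
Denominator 4 − 1 = 3.
Extrapolated: 1.1054446659 / 3 = 0.3684815553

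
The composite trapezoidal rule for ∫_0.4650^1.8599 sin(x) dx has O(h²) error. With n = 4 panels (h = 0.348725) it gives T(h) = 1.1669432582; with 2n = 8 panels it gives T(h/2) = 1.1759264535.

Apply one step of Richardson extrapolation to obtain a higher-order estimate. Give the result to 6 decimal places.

Error is O(h^2); halving h shrinks it by 2^2 = 4.
2^2 × A(h/2) = 4.7037058140; minus A(h) gives 3.5367625558.
3.5367625558 ÷ 3 = 1.1789208519

1.178921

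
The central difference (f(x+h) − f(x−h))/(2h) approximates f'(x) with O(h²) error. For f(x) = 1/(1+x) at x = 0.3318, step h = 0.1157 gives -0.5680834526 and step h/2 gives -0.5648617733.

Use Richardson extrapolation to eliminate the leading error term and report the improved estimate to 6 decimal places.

The method has order 2: 2^2 = 4.
4·(-0.5648617733) = -2.2594470932; subtract (-0.5680834526) → -1.6913636406
Denominator 4 − 1 = 3.
Extrapolated: (-1.6913636406) / 3 = -0.5637878802
Shift from A(h/2): +0.0010738931.

-0.563788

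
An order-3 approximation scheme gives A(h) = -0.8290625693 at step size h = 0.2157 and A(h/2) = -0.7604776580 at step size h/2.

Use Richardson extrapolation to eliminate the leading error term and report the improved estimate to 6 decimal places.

-0.750680

The method has order 3: 2^3 = 8.
8×(-0.7604776580) − (-0.8290625693) = -5.2547586947
Divide by 2^3 − 1 = 7.
So the Richardson estimate is -0.7506798135.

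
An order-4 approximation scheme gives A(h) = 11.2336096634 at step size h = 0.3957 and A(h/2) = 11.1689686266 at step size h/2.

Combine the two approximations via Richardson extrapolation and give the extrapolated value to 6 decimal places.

11.164659

Order 4 gives 2^r = 16 and 2^r − 1 = 15.
Numerator 16*A(h/2) − A(h) = 16*11.1689686266 − 11.2336096634 = 167.4698883622
R = 167.4698883622/15 = 11.1646592241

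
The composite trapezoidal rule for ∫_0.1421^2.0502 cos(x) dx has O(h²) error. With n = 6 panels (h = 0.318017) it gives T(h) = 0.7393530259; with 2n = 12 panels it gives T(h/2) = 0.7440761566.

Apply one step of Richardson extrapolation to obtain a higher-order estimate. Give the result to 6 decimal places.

0.745651

r = 2, so 2^r = 4.
Difference of the inputs: 0.7440761566 − 0.7393530259 = 0.0047231307
Divide by 2^2 − 1 = 3: 0.0047231307/3 = 0.0015743769
R = 0.7440761566 + 0.0015743769 = 0.7456505335
Shift from A(h/2): +0.0015743769.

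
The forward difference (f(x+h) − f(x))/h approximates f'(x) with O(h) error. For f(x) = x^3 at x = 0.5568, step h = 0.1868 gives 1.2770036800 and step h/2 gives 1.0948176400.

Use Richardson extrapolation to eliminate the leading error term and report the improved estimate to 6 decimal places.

Leading term ∝ h^1; use weight 2 = 2^1.
Weighted: 2.1896352800 − 1.2770036800 = 0.9126316000
Denominator 2 − 1 = 1.
So the Richardson estimate is 0.9126316000.

0.912632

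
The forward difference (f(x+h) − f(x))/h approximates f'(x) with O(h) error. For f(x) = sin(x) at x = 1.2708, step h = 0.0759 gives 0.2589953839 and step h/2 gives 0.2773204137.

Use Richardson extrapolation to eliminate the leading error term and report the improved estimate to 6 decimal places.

The method has order 1: 2^1 = 2.
Top: 2(0.2773204137) − (0.2589953839) = 0.2956454435
0.2956454435 ÷ 1 = 0.2956454435
Gap between inputs: 1.833e-02; correction applied: +0.0183250298.

0.295645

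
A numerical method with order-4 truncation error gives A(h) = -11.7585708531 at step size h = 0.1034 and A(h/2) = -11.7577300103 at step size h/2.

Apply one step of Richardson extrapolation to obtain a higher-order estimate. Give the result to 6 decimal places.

-11.757674

Method order is 4; weight 2^4 = 16.
Numerator 16·A(h/2) − A(h) = 16·(-11.7577300103) − (-11.7585708531) = -176.3651093117
Denominator 16 − 1 = 15.
(-176.3651093117) ÷ 15 = -11.7576739541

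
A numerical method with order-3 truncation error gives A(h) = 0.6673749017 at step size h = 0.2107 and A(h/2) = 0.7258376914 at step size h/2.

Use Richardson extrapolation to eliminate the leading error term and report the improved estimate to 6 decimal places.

0.734190

Order 3 gives 2^r = 8 and 2^r − 1 = 7.
Weighted: 5.8067015312 − 0.6673749017 = 5.1393266295
Denominator 8 − 1 = 7.
5.1393266295 ÷ 7 = 0.7341895185
Gap between inputs: 5.846e-02; correction applied: +0.0083518271.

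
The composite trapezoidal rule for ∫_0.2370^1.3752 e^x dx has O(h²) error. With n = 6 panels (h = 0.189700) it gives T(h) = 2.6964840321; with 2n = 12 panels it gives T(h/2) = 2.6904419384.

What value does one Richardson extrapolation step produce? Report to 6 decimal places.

Leading term ∝ h^2; use weight 4 = 2^2.
2^2*A(h/2) = 10.7617677536; minus A(h) gives 8.0652837215.
Extrapolated: 8.0652837215 / 3 = 2.6884279072
Correction |R − A(h/2)| = 2.014e-03; gap |A(h/2) − A(h)| = 6.042e-03.

2.688428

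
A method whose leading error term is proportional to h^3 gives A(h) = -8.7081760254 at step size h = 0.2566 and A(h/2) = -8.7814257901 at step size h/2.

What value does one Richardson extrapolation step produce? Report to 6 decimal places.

Error is O(h^3); halving h shrinks it by 2^3 = 8.
Top: 8(-8.7814257901) − (-8.7081760254) = -61.5432302954
Denominator 8 − 1 = 7.
Result: -8.7918900422

-8.791890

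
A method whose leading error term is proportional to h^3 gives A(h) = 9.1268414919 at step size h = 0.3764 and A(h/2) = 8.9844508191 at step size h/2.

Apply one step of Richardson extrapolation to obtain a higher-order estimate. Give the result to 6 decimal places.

With r = 3 the leading error scales as h^3, so the weight is 2^3 = 8.
Difference of the inputs: 8.9844508191 − 9.1268414919 = -0.1423906728
Correction (A(h/2) − A(h))/(8 − 1) = (-0.1423906728)/7 = -0.0203415247
R = 8.9844508191 − 0.0203415247 = 8.9641092944

8.964109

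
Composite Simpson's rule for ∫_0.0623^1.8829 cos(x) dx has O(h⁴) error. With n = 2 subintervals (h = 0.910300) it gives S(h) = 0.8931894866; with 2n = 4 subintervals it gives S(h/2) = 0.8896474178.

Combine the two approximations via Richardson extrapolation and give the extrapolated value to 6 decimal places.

Order 4 gives 2^r = 16 and 2^r − 1 = 15.
16*0.8896474178 = 14.2343586848; 14.2343586848 − 0.8931894866 = 13.3411691982
R = 13.3411691982/15 = 0.8894112799
Shift from A(h/2): −0.0002361379.

0.889411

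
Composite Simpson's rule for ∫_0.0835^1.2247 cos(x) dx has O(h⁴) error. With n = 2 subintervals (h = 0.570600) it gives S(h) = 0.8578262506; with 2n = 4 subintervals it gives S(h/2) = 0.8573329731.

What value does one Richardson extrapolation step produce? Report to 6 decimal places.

r = 4: numerator weight 16, denominator 15.
A(h/2) − A(h) = 0.8573329731 − 0.8578262506 = -0.0004932775
Correction (A(h/2) − A(h))/(16 − 1) = (-0.0004932775)/15 = -0.0000328852
R = 0.8573329731 − 0.0000328852 = 0.8573000879

0.857300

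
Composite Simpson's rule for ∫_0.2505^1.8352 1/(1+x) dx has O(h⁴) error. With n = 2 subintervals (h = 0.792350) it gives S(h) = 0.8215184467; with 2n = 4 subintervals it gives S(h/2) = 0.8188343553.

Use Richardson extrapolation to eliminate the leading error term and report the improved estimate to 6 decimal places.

0.818655

Order 4 gives 2^r = 16 and 2^r − 1 = 15.
A(h/2) − A(h) = 0.8188343553 − 0.8215184467 = -0.0026840914
Divide by 2^4 − 1 = 15: (-0.0026840914)/15 = -0.0001789394
R = A(h/2) + (A(h/2) − A(h))/15 = 0.8188343553 − 0.0001789394 = 0.8186554159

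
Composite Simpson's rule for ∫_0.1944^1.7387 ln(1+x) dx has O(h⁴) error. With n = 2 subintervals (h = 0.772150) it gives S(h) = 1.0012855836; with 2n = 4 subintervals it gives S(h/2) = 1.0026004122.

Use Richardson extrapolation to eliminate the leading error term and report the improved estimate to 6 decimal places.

1.002688

Error is O(h^4); halving h shrinks it by 2^4 = 16.
Numerator 16*A(h/2) − A(h) = 16*1.0026004122 − 1.0012855836 = 15.0403210116
Divide by 2^4 − 1 = 15.
So the Richardson estimate is 1.0026880674.
Correction |R − A(h/2)| = 8.766e-05; gap |A(h/2) − A(h)| = 1.315e-03.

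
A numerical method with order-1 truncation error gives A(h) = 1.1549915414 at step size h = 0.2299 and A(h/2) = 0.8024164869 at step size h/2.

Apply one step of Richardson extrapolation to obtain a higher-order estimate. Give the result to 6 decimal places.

0.449841

r = 1: numerator weight 2, denominator 1.
2·0.8024164869 = 1.6048329738; 1.6048329738 − 1.1549915414 = 0.4498414324
Denominator 2 − 1 = 1.
Extrapolated: 0.4498414324 / 1 = 0.4498414324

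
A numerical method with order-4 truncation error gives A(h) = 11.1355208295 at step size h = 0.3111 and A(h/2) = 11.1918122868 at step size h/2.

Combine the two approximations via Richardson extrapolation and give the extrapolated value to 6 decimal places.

11.195565

With r = 4 the leading error scales as h^4, so the weight is 2^4 = 16.
16·11.1918122868 = 179.0689965888; 179.0689965888 − 11.1355208295 = 167.9334757593
(16·11.1918122868 − 11.1355208295)/(16 − 1) = 11.1955650506
Correction |R − A(h/2)| = 3.753e-03; gap |A(h/2) − A(h)| = 5.629e-02.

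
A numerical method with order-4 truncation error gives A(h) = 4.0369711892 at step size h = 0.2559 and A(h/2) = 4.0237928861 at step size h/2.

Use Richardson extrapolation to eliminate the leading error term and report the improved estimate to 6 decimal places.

r = 4: numerator weight 16, denominator 15.
16×4.0237928861 − 4.0369711892 = 60.3437149884
60.3437149884 ÷ 15 = 4.0229143326
Shift from A(h/2): −0.0008785535.

4.022914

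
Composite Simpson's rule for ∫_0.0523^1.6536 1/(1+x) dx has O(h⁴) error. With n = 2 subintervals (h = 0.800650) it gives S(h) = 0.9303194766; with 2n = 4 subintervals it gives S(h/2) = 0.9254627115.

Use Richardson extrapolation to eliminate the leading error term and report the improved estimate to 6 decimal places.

0.925139

r = 4, so 2^r = 16.
16×0.9254627115 = 14.8074033840; 14.8074033840 − 0.9303194766 = 13.8770839074
Divide by 2^4 − 1 = 15.
Result: 0.9251389272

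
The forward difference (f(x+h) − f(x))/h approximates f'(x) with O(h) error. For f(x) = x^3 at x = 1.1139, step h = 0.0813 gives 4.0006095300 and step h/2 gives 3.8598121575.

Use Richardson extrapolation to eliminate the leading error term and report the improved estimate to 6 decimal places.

3.719015

Error is O(h^1); halving h shrinks it by 2^1 = 2.
Weighted: 7.7196243150 − 4.0006095300 = 3.7190147850
(2×3.8598121575 − 4.0006095300)/(2 − 1) = 3.7190147850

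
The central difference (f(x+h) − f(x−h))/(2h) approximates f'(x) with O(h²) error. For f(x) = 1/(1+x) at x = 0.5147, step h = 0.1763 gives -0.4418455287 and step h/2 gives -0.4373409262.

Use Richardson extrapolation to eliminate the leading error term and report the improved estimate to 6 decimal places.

-0.435839

Leading term ∝ h^2; use weight 4 = 2^2.
Difference of the inputs: -0.4373409262 − (-0.4418455287) = 0.0045046025
Correction (A(h/2) − A(h))/(4 − 1) = 0.0045046025/3 = 0.0015015342
R = A(h/2) + (A(h/2) − A(h))/3 = -0.4373409262 + 0.0015015342 = -0.4358393920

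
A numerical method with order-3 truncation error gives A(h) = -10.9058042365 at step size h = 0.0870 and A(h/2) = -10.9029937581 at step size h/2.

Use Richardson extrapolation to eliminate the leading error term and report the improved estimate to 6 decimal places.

r = 3: numerator weight 8, denominator 7.
8 × (-10.9029937581) − (-10.9058042365) = -76.3181458283
(8 × (-10.9029937581) − (-10.9058042365))/(8 − 1) = -10.9025922612
Gap between inputs: 2.810e-03; correction applied: +0.0004014969.

-10.902592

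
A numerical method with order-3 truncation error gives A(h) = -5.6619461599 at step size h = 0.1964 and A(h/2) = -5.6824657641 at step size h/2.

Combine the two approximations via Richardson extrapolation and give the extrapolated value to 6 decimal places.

r = 3, so 2^r = 8.
A(h/2) − A(h) = -5.6824657641 − (-5.6619461599) = -0.0205196042
Correction (A(h/2) − A(h))/(8 − 1) = (-0.0205196042)/7 = -0.0029313720
R = A(h/2) + (A(h/2) − A(h))/7 = -5.6824657641 − 0.0029313720 = -5.6853971361
Shift from A(h/2): −0.0029313720.

-5.685397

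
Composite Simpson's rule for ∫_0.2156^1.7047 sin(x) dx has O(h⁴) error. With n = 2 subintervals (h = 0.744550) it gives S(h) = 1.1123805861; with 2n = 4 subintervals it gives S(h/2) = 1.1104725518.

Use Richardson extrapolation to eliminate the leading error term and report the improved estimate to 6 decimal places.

1.110345

With r = 4 the leading error scales as h^4, so the weight is 2^4 = 16.
Weighted: 17.7675608288 − 1.1123805861 = 16.6551802427
Extrapolated: 16.6551802427 / 15 = 1.1103453495
Correction |R − A(h/2)| = 1.272e-04; gap |A(h/2) − A(h)| = 1.908e-03.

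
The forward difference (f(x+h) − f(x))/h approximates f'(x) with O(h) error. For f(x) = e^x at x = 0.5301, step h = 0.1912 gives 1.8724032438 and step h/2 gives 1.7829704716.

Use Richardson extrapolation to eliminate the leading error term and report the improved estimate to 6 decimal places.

The method has order 1: 2^1 = 2.
Top: 2(1.7829704716) − (1.8724032438) = 1.6935376994
Divide by 2^1 − 1 = 1.
1.6935376994 ÷ 1 = 1.6935376994

1.693538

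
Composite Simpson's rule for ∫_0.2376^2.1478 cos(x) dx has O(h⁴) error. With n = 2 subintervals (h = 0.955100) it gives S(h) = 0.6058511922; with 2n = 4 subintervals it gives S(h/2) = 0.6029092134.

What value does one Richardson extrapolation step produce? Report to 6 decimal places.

Error is O(h^4); halving h shrinks it by 2^4 = 16.
Weighted: 9.6465474144 − 0.6058511922 = 9.0406962222
Extrapolated: 9.0406962222 / 15 = 0.6027130815

0.602713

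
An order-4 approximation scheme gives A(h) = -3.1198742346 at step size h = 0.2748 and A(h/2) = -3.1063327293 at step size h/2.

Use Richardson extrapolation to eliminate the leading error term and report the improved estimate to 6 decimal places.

Method order is 4; weight 2^4 = 16.
2^4 × A(h/2) = -49.7013236688; minus A(h) gives -46.5814494342.
Denominator 16 − 1 = 15.
(16 × (-3.1063327293) − (-3.1198742346))/(16 − 1) = -3.1054299623

-3.105430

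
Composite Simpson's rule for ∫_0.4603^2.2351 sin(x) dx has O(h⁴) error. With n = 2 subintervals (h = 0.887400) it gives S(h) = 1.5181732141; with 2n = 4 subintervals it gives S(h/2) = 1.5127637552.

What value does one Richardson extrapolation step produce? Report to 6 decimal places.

Error is O(h^4); halving h shrinks it by 2^4 = 16.
16·1.5127637552 = 24.2042200832; 24.2042200832 − 1.5181732141 = 22.6860468691
Denominator 16 − 1 = 15.
22.6860468691 ÷ 15 = 1.5124031246

1.512403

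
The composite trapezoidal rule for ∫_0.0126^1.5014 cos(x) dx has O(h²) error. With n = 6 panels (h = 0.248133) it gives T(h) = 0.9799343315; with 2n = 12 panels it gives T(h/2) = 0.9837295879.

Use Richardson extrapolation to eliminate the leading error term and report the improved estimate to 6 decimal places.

Error is O(h^2); halving h shrinks it by 2^2 = 4.
4×0.9837295879 = 3.9349183516; 3.9349183516 − 0.9799343315 = 2.9549840201
(4×0.9837295879 − 0.9799343315)/(4 − 1) = 0.9849946734

0.984995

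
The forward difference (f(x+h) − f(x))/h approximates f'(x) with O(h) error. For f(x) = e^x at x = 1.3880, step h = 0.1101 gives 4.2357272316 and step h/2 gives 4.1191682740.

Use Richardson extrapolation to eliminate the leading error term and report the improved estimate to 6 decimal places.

4.002609

r = 1, so 2^r = 2.
2·4.1191682740 = 8.2383365480; 8.2383365480 − 4.2357272316 = 4.0026093164
Extrapolated: 4.0026093164 / 1 = 4.0026093164
Gap between inputs: 1.166e-01; correction applied: −0.1165589576.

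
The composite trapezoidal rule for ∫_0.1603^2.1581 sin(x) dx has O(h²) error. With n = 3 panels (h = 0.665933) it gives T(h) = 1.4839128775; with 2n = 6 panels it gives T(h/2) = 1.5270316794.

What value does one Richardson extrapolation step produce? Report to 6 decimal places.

1.541405

The method has order 2: 2^2 = 4.
Numerator 4×A(h/2) − A(h) = 4×1.5270316794 − 1.4839128775 = 4.6242138401
(4×1.5270316794 − 1.4839128775)/(4 − 1) = 1.5414046134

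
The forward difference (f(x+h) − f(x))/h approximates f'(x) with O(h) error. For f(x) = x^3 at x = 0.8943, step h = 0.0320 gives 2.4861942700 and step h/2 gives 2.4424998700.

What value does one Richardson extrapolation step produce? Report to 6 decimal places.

r = 1, so 2^r = 2.
Numerator 2 × A(h/2) − A(h) = 2 × 2.4424998700 − 2.4861942700 = 2.3988054700
Divide by 2^1 − 1 = 1.
So the Richardson estimate is 2.3988054700.
Gap between inputs: 4.369e-02; correction applied: −0.0436944000.

2.398805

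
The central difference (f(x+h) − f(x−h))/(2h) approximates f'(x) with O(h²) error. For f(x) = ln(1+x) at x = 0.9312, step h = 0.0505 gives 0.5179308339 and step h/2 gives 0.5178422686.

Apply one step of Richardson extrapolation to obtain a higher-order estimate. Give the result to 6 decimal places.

Leading term ∝ h^2; use weight 4 = 2^2.
2^2 × A(h/2) = 2.0713690744; minus A(h) gives 1.5534382405.
R = 1.5534382405/3 = 0.5178127468

0.517813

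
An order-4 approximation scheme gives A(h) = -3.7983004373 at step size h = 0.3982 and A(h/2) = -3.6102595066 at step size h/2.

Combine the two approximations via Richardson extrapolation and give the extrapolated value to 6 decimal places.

-3.597723

r = 4: numerator weight 16, denominator 15.
16 × (-3.6102595066) = -57.7641521056; subtract (-3.7983004373) → -53.9658516683
(-53.9658516683) ÷ 15 = -3.5977234446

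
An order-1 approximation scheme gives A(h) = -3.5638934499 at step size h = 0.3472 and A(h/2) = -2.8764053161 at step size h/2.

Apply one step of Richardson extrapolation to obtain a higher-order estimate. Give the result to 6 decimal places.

Method order is 1; weight 2^1 = 2.
Weighted: (-5.7528106322) − (-3.5638934499) = -2.1889171823
Extrapolated: (-2.1889171823) / 1 = -2.1889171823

-2.188917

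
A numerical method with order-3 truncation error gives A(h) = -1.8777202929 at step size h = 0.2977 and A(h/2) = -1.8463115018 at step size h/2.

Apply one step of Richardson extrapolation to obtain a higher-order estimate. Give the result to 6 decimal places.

Order 3 gives 2^r = 8 and 2^r − 1 = 7.
Top: 8(-1.8463115018) − (-1.8777202929) = -12.8927717215
Extrapolated: (-12.8927717215) / 7 = -1.8418245316

-1.841825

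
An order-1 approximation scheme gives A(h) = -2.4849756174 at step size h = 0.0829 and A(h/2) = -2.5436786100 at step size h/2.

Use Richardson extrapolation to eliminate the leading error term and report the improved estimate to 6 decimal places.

Error is O(h^1); halving h shrinks it by 2^1 = 2.
Numerator 2·A(h/2) − A(h) = 2·(-2.5436786100) − (-2.4849756174) = -2.6023816026
(-2.6023816026) ÷ 1 = -2.6023816026

-2.602382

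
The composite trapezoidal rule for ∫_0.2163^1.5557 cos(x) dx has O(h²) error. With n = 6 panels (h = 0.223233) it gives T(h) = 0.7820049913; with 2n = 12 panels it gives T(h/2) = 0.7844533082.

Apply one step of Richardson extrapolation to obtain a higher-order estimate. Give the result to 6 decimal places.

With r = 2 the leading error scales as h^2, so the weight is 2^2 = 4.
2^2×A(h/2) = 3.1378132328; minus A(h) gives 2.3558082415.
R = 2.3558082415/3 = 0.7852694138

0.785269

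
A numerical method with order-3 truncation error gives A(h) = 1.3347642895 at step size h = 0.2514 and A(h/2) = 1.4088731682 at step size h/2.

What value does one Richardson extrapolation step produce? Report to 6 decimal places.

1.419460

r = 3, so 2^r = 8.
Top: 8(1.4088731682) − (1.3347642895) = 9.9362210561
Denominator 8 − 1 = 7.
Result: 1.4194601509
Correction |R − A(h/2)| = 1.059e-02; gap |A(h/2) − A(h)| = 7.411e-02.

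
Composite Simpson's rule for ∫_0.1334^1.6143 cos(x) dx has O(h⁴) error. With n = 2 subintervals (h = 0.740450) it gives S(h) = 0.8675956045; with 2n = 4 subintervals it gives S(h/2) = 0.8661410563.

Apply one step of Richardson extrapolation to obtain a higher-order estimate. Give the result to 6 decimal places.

0.866044

r = 4: numerator weight 16, denominator 15.
Numerator 16*A(h/2) − A(h) = 16*0.8661410563 − 0.8675956045 = 12.9906612963
(16*0.8661410563 − 0.8675956045)/(16 − 1) = 0.8660440864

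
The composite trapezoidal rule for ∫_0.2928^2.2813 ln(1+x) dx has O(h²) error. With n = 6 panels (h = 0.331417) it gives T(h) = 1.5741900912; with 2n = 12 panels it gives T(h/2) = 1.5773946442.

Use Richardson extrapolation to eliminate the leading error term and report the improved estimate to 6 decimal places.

Leading term ∝ h^2; use weight 4 = 2^2.
2^2*A(h/2) = 6.3095785768; minus A(h) gives 4.7353884856.
Divide by 2^2 − 1 = 3.
(4*1.5773946442 − 1.5741900912)/(4 − 1) = 1.5784628285
Shift from A(h/2): +0.0010681843.

1.578463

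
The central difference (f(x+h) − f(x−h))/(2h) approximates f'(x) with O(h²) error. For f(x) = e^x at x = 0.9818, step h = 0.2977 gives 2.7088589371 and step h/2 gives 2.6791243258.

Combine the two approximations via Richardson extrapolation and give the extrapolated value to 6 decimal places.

2.669213

With r = 2 the leading error scales as h^2, so the weight is 2^2 = 4.
4 × 2.6791243258 = 10.7164973032; 10.7164973032 − 2.7088589371 = 8.0076383661
Divide by 2^2 − 1 = 3.
8.0076383661 ÷ 3 = 2.6692127887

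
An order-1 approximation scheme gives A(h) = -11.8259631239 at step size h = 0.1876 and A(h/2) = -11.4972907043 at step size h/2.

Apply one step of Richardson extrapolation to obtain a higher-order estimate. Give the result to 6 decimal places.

-11.168618

r = 1, so 2^r = 2.
2×(-11.4972907043) − (-11.8259631239) = -11.1686182847
R = (-11.1686182847)/1 = -11.1686182847
Gap between inputs: 3.287e-01; correction applied: +0.3286724196.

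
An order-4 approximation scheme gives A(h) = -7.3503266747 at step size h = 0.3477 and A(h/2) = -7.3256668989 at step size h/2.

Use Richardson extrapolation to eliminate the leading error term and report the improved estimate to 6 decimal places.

r = 4, so 2^r = 16.
Weighted: (-117.2106703824) − (-7.3503266747) = -109.8603437077
(-109.8603437077) ÷ 15 = -7.3240229138
Correction |R − A(h/2)| = 1.644e-03; gap |A(h/2) − A(h)| = 2.466e-02.

-7.324023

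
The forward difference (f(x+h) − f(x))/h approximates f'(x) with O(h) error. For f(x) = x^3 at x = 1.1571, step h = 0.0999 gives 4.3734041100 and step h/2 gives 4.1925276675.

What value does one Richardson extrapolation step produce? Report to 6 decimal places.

Method order is 1; weight 2^1 = 2.
2*4.1925276675 − 4.3734041100 = 4.0116512250
R = 4.0116512250/1 = 4.0116512250

4.011651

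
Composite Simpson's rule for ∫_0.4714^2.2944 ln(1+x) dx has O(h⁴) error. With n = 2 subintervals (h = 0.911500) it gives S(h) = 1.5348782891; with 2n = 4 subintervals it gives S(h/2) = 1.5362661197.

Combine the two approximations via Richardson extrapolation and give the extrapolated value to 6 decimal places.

Method order is 4; weight 2^4 = 16.
2^4*A(h/2) = 24.5802579152; minus A(h) gives 23.0453796261.
R = 23.0453796261/15 = 1.5363586417

1.536359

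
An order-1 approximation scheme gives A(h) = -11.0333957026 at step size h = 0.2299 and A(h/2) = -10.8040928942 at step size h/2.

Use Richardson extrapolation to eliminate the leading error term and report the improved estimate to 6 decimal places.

Method order is 1; weight 2^1 = 2.
2*(-10.8040928942) − (-11.0333957026) = -10.5747900858
(-10.5747900858) ÷ 1 = -10.5747900858
Correction |R − A(h/2)| = 2.293e-01; gap |A(h/2) − A(h)| = 2.293e-01.

-10.574790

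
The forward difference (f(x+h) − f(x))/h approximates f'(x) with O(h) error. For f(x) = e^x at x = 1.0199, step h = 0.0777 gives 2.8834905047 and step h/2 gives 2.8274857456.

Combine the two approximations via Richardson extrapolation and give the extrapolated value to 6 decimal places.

Method order is 1; weight 2^1 = 2.
2^1*A(h/2) = 5.6549714912; minus A(h) gives 2.7714809865.
R = 2.7714809865/1 = 2.7714809865

2.771481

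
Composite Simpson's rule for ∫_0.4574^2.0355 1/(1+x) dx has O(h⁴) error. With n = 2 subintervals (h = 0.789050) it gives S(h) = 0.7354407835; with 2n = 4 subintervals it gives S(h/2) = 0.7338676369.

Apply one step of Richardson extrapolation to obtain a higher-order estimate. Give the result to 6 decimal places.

Order 4 gives 2^r = 16 and 2^r − 1 = 15.
16 × 0.7338676369 = 11.7418821904; subtract 0.7354407835 → 11.0064414069
(16 × 0.7338676369 − 0.7354407835)/(16 − 1) = 0.7337627605

0.733763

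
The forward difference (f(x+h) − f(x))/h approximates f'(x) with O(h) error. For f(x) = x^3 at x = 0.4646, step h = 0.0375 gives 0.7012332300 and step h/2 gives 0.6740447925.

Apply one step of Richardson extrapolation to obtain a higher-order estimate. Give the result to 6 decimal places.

0.646856

Leading term ∝ h^1; use weight 2 = 2^1.
Numerator 2 × A(h/2) − A(h) = 2 × 0.6740447925 − 0.7012332300 = 0.6468563550
(2 × 0.6740447925 − 0.7012332300)/(2 − 1) = 0.6468563550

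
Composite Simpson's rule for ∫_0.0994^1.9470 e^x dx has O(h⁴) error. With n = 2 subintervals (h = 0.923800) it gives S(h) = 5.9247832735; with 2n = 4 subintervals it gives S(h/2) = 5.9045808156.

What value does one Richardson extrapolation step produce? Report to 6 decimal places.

Leading term ∝ h^4; use weight 16 = 2^4.
Numerator 16 × A(h/2) − A(h) = 16 × 5.9045808156 − 5.9247832735 = 88.5485097761
Divide by 2^4 − 1 = 15.
R = 88.5485097761/15 = 5.9032339851
Correction |R − A(h/2)| = 1.347e-03; gap |A(h/2) − A(h)| = 2.020e-02.

5.903234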